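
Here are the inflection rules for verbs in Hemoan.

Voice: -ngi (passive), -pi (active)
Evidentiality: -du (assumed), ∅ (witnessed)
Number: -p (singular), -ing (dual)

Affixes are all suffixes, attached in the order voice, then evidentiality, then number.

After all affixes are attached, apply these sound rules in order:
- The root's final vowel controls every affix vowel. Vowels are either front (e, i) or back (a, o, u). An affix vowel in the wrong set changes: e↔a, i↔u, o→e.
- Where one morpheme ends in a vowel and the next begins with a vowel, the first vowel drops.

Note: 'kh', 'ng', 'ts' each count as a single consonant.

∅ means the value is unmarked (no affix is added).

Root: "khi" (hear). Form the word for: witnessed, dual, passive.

khinging

Attach voice passive -ngi → khingi.
evidentiality = witnessed: zero marking, form stays khingi.
Attach number dual -ing → khingiing.
Vowel harmony: no change.
Apply vowel deletion: khingiing → khinging.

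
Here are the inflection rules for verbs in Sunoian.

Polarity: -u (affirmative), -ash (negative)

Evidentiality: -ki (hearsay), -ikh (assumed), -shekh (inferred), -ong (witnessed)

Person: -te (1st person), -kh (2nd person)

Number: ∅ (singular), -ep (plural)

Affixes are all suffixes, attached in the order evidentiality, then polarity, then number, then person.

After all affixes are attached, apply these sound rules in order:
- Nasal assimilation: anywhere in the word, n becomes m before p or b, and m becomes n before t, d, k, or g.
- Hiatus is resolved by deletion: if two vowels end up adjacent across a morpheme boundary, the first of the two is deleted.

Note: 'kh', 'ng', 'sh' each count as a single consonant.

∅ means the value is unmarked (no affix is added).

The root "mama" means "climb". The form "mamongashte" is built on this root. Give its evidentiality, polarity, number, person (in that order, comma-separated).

witnessed, negative, singular, 1st person

Segment: mama-ong-ash-te.
evidentiality: -ong → witnessed.
polarity: -ash → negative.
number: ∅ → singular.
person: -te → 1st person.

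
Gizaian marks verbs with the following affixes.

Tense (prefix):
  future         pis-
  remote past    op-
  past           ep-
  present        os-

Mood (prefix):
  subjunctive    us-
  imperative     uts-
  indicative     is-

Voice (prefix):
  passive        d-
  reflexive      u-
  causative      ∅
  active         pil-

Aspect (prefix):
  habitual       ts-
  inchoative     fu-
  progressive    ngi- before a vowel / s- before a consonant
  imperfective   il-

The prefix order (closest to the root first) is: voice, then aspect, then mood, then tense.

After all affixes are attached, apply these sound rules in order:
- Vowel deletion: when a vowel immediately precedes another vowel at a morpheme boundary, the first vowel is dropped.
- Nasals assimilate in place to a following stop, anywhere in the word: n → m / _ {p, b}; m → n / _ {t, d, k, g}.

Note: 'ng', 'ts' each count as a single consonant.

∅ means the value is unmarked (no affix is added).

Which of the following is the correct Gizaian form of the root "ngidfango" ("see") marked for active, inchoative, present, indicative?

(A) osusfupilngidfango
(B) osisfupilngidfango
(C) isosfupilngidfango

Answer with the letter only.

B

Attach voice active pil- → pilngidfango.
Attach aspect inchoative fu- → fupilngidfango.
Attach mood indicative is- → isfupilngidfango.
Attach tense present os- → osisfupilngidfango.
Vowel deletion: no change.
Nasal assimilation: no change.
So the correct form is osisfupilngidfango, option (B).
(C) isosfupilngidfango is wrong: it has the affixes in the wrong order.
(A) osusfupilngidfango is wrong: it uses subjunctive instead of indicative for mood.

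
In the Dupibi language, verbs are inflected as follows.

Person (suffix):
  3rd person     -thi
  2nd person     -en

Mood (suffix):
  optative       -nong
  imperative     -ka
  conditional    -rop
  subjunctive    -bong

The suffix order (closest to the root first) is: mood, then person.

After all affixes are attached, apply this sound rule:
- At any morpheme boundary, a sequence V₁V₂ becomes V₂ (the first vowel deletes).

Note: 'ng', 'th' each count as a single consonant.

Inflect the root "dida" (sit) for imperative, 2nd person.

didaken

Attach mood imperative -ka → didaka.
Attach person 2nd person -en → didakaen.
Apply vowel deletion: didakaen → didaken.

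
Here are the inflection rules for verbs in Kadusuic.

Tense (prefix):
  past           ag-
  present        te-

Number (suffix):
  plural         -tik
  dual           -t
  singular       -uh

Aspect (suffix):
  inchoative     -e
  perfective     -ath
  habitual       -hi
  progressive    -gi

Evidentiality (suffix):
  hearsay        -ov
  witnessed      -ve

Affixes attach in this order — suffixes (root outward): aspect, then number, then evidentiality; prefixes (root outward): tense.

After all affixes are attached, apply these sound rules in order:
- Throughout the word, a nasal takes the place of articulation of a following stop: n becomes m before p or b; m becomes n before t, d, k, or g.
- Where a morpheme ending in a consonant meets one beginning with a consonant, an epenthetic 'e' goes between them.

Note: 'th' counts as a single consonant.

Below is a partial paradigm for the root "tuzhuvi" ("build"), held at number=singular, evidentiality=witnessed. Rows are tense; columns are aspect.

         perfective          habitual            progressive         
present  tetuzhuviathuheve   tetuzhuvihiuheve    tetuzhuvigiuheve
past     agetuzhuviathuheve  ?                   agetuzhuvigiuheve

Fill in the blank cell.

agetuzhuvihiuheve

Attach aspect habitual -hi → tuzhuvihi.
Attach number singular -uh → tuzhuvihiuh.
Attach evidentiality witnessed -ve → tuzhuvihiuhve.
Attach tense past ag- → agtuzhuvihiuhve.
Nasal assimilation: no change.
Apply epenthesis: agtuzhuvihiuhve → agetuzhuvihiuheve.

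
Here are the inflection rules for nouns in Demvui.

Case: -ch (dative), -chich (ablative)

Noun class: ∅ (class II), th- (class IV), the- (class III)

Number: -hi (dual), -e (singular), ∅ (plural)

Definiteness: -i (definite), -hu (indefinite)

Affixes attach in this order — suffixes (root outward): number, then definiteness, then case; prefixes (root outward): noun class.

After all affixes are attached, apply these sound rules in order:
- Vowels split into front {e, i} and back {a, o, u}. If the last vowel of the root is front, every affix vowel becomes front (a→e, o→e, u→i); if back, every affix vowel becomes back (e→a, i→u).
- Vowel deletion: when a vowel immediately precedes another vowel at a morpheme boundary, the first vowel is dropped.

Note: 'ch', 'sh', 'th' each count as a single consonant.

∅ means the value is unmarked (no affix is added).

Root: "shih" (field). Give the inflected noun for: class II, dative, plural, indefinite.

shihhich

number = plural: zero marking, form stays shih.
Attach definiteness indefinite -hu → shihhu.
Attach case dative -ch → shihhuch.
noun class = class II: zero marking, form stays shihhuch.
Apply vowel harmony: shihhuch → shihhich.
Vowel deletion: no change.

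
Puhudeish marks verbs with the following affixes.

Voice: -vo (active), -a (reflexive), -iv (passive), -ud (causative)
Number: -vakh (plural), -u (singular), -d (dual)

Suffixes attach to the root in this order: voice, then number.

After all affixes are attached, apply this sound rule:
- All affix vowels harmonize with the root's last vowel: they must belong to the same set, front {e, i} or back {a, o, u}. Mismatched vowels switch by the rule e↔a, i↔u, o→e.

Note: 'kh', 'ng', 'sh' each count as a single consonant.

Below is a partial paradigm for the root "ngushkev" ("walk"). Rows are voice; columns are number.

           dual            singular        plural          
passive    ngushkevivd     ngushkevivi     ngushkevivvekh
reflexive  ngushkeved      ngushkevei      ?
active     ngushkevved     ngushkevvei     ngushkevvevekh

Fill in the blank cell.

ngushkevevekh

Attach voice reflexive -a → ngushkeva.
Attach number plural -vakh → ngushkevavakh.
Apply vowel harmony: ngushkevavakh → ngushkevevekh.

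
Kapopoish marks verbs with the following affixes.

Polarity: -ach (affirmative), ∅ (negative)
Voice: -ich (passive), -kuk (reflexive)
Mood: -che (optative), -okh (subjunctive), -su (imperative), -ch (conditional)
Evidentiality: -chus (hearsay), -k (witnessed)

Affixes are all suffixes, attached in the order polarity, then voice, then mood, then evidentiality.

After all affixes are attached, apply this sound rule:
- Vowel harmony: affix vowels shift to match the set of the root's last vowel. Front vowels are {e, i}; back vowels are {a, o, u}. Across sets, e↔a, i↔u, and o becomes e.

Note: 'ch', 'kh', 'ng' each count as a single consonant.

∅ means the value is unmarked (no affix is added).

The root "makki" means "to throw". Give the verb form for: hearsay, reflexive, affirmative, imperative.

Attach polarity affirmative -ach → makkiach.
Attach voice reflexive -kuk → makkiachkuk.
Attach mood imperative -su → makkiachkuksu.
Attach evidentiality hearsay -chus → makkiachkuksuchus.
Apply vowel harmony: makkiachkuksuchus → makkiechkiksichis.

makkiechkiksichis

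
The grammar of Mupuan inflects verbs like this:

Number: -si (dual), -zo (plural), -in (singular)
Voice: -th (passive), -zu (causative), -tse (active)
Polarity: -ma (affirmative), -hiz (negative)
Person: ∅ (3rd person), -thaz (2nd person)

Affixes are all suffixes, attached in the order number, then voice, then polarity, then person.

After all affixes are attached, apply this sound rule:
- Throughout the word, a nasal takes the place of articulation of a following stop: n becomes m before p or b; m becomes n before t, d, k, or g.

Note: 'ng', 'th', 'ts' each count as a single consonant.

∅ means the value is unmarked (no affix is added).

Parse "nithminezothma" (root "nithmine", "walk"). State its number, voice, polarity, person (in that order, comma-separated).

plural, passive, affirmative, 3rd person

Segment: nithmine-zo-th-ma.
number: -zo → plural.
voice: -th → passive.
polarity: -ma → affirmative.
person: ∅ → 3rd person.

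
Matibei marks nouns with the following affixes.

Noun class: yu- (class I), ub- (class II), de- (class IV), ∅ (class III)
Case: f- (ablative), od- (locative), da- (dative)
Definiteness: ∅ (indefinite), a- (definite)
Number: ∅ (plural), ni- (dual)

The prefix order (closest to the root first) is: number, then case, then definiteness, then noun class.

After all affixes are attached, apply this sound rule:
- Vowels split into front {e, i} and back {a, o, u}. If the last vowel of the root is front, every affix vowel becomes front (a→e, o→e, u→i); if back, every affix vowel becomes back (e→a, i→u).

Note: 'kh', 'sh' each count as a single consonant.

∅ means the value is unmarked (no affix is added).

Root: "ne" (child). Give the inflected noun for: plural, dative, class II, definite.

ibedene

number = plural: zero marking, form stays ne.
Attach case dative da- → dane.
Attach definiteness definite a- → adane.
Attach noun class class II ub- → ubadane.
Apply vowel harmony: ubadane → ibedene.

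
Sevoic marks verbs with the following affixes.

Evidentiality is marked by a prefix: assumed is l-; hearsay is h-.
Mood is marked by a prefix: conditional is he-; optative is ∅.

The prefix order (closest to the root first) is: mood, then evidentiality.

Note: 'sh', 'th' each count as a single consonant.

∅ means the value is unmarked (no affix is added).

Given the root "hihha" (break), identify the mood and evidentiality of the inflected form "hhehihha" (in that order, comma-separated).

conditional, hearsay

Segment: h-he-hihha.
mood: he- → conditional.
evidentiality: h- → hearsay.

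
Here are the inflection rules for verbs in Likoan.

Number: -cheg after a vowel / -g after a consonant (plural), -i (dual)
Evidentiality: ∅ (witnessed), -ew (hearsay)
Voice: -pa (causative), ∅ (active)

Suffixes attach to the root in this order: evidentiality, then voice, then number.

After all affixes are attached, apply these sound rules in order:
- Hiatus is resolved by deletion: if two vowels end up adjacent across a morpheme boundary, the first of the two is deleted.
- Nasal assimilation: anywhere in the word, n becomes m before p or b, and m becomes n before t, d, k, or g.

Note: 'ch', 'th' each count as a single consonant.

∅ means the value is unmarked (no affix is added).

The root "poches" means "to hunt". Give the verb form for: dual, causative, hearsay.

pochesewpi

Attach evidentiality hearsay -ew → pochesew.
Attach voice causative -pa → pochesewpa.
Attach number dual -i → pochesewpai.
Apply vowel deletion: pochesewpai → pochesewpi.
Nasal assimilation: no change.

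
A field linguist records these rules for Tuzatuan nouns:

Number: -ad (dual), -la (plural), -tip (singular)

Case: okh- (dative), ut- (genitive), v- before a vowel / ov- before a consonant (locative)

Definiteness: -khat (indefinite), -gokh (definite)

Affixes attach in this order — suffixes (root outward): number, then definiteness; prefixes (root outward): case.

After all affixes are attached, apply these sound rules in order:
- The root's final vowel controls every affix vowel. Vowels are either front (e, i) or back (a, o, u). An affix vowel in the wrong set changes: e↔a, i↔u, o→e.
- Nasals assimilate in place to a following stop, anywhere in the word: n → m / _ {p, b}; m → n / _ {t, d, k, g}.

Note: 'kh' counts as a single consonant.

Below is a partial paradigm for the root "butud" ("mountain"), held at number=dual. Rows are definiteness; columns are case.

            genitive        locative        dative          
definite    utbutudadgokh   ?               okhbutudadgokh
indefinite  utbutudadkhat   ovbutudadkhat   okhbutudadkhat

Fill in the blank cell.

Attach case locative ov- (before consonant 'b') → ovbutud.
Attach number dual -ad → ovbutudad.
Attach definiteness definite -gokh → ovbutudadgokh.
Vowel harmony: no change.
Nasal assimilation: no change.

ovbutudadgokh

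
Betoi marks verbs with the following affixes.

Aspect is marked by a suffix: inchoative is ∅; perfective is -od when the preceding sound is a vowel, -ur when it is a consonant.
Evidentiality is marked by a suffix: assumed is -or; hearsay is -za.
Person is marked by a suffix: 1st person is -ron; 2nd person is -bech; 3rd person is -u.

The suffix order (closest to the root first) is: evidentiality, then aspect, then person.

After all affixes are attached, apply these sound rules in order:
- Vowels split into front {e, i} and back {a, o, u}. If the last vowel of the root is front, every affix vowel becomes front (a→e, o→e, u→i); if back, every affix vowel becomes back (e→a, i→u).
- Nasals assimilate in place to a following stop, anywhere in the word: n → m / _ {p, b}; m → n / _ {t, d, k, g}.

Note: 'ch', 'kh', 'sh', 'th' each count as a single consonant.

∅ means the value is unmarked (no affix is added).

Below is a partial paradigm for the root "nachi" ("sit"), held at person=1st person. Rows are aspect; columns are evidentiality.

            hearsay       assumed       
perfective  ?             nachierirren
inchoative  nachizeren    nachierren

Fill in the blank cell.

Attach evidentiality hearsay -za → nachiza.
Attach aspect perfective -od (after vowel 'a') → nachizaod.
Attach person 1st person -ron → nachizaodron.
Apply vowel harmony: nachizaodron → nachizeedren.
Nasal assimilation: no change.

nachizeedren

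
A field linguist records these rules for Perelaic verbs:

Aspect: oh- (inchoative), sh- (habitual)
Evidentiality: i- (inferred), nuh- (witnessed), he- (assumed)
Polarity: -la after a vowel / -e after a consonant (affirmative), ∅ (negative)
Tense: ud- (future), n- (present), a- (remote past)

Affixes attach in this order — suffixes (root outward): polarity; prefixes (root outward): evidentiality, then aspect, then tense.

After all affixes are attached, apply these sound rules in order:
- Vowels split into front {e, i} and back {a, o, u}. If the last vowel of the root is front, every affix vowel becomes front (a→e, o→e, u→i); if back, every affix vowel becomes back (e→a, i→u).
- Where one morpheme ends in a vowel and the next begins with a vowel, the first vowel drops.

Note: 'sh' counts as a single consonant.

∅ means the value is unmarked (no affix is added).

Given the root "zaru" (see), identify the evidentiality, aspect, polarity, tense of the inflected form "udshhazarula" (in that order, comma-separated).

Segment: ud-sh-he-zaru-la.
evidentiality: he- → assumed.
aspect: sh- → habitual.
polarity: -la/e → affirmative.
tense: ud- → future.

assumed, habitual, affirmative, future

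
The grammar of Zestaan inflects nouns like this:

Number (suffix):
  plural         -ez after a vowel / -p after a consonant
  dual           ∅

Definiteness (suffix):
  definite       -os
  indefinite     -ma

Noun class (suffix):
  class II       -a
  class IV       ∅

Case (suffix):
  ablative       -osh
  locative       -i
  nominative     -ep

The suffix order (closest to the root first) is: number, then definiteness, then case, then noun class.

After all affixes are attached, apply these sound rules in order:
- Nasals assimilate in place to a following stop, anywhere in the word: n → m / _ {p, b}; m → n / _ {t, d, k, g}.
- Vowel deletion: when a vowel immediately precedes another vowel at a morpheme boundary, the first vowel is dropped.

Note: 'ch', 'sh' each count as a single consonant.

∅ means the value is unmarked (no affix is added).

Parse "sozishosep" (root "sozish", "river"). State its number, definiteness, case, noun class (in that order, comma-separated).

dual, definite, nominative, class IV

Segment: sozish-os-ep.
number: ∅ → dual.
definiteness: -os → definite.
case: -ep → nominative.
noun class: ∅ → class IV.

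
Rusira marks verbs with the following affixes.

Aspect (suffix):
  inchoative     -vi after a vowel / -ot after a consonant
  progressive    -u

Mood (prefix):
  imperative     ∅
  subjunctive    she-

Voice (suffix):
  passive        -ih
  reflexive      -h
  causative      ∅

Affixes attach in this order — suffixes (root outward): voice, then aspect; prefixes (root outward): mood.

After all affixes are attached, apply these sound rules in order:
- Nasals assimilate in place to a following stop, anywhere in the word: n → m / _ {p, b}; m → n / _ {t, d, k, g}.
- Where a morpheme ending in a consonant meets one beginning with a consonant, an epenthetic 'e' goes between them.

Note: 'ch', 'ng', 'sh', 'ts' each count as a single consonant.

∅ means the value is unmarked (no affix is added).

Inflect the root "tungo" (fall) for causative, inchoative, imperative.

voice = causative: zero marking, form stays tungo.
Attach aspect inchoative -vi (after vowel 'o') → tungovi.
mood = imperative: zero marking, form stays tungovi.
Nasal assimilation: no change.
Epenthesis: no change.

tungovi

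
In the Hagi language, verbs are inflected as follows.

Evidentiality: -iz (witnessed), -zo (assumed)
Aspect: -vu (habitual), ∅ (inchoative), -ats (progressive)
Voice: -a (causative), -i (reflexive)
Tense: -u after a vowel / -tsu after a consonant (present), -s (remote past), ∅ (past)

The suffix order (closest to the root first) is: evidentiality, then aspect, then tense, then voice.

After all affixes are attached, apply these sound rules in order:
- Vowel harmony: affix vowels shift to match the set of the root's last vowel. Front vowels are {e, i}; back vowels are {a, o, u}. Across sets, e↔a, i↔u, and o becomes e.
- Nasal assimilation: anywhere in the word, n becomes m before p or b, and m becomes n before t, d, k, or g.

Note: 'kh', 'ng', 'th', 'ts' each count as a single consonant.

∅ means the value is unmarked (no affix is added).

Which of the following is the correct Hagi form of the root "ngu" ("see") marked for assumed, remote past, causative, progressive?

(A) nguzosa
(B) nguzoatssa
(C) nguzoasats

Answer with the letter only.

B

Attach evidentiality assumed -zo → nguzo.
Attach aspect progressive -ats → nguzoats.
Attach tense remote past -s → nguzoatss.
Attach voice causative -a → nguzoatssa.
Vowel harmony: no change.
Nasal assimilation: no change.
So the correct form is nguzoatssa, option (B).
(A) nguzosa is wrong: it uses inchoative instead of progressive for aspect.
(C) nguzoasats is wrong: it has the affixes in the wrong order.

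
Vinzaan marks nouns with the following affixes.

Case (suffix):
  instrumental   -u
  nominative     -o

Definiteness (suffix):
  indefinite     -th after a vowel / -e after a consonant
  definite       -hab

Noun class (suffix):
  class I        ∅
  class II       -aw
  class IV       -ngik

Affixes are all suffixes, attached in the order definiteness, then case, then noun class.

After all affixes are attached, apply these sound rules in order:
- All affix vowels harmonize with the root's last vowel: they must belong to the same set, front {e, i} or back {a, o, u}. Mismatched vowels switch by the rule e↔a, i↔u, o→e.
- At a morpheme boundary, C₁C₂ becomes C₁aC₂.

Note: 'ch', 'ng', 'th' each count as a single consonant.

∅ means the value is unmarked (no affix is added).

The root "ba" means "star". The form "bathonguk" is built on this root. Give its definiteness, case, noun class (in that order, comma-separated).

indefinite, nominative, class IV

Segment: ba-th-o-ngik.
definiteness: -th/e → indefinite.
case: -o → nominative.
noun class: -ngik → class IV.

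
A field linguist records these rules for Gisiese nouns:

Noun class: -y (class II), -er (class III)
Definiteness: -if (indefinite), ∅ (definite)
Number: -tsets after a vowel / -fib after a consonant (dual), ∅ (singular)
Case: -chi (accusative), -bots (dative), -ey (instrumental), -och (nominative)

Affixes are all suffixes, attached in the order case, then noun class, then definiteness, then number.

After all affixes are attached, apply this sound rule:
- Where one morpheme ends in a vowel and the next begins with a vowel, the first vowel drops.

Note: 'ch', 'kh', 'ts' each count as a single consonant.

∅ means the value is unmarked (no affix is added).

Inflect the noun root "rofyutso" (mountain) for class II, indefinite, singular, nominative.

Attach case nominative -och → rofyutsooch.
Attach noun class class II -y → rofyutsoochy.
Attach definiteness indefinite -if → rofyutsoochyif.
number = singular: zero marking, form stays rofyutsoochyif.
Apply vowel deletion: rofyutsoochyif → rofyutsochyif.

rofyutsochyif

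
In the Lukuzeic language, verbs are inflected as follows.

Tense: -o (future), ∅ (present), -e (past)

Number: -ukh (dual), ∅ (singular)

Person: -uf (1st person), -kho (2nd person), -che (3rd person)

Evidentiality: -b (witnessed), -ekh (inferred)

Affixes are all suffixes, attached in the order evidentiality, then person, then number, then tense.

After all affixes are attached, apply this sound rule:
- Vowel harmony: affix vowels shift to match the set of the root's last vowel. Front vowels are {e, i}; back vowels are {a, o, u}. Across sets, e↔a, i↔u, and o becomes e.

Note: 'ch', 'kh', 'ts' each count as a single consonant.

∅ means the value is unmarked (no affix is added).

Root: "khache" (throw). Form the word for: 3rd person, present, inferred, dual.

Attach evidentiality inferred -ekh → khacheekh.
Attach person 3rd person -che → khacheekhche.
Attach number dual -ukh → khacheekhcheukh.
tense = present: zero marking, form stays khacheekhcheukh.
Apply vowel harmony: khacheekhcheukh → khacheekhcheikh.

khacheekhcheikh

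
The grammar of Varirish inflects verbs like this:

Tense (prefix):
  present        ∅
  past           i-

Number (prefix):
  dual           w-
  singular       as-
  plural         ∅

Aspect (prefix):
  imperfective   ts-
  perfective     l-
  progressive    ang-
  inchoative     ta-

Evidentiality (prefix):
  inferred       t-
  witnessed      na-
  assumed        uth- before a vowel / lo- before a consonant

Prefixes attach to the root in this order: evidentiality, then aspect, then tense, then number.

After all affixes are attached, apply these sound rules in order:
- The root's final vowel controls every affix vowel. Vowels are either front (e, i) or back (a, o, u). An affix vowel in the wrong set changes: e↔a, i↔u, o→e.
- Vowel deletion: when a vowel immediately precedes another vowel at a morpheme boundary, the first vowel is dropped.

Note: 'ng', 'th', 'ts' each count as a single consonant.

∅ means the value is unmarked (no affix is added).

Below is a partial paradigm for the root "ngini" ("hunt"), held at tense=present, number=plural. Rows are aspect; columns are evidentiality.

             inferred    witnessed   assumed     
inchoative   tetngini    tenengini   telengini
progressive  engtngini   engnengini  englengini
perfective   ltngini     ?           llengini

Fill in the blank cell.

Attach evidentiality witnessed na- → nangini.
Attach aspect perfective l- → lnangini.
tense = present: zero marking, form stays lnangini.
number = plural: zero marking, form stays lnangini.
Apply vowel harmony: lnangini → lnengini.
Vowel deletion: no change.

lnengini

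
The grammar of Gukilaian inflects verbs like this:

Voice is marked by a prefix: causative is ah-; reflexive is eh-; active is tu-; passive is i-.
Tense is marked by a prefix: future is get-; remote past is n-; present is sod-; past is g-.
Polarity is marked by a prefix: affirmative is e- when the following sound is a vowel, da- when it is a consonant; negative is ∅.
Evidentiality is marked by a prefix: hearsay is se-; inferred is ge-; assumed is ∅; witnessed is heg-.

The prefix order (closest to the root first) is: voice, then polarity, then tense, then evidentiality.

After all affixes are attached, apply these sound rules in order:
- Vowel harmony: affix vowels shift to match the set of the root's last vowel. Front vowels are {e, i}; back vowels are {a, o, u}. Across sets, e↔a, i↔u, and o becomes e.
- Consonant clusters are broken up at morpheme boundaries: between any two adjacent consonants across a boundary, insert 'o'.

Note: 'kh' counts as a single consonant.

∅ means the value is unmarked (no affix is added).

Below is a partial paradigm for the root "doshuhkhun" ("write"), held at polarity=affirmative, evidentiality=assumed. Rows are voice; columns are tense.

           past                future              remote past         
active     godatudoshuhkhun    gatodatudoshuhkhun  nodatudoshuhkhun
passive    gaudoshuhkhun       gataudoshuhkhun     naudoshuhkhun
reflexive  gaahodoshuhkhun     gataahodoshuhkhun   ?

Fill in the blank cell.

Attach voice reflexive eh- → ehdoshuhkhun.
Attach polarity affirmative e- (before vowel 'e') → eehdoshuhkhun.
Attach tense remote past n- → neehdoshuhkhun.
evidentiality = assumed: zero marking, form stays neehdoshuhkhun.
Apply vowel harmony: neehdoshuhkhun → naahdoshuhkhun.
Apply epenthesis: naahdoshuhkhun → naahodoshuhkhun.

naahodoshuhkhun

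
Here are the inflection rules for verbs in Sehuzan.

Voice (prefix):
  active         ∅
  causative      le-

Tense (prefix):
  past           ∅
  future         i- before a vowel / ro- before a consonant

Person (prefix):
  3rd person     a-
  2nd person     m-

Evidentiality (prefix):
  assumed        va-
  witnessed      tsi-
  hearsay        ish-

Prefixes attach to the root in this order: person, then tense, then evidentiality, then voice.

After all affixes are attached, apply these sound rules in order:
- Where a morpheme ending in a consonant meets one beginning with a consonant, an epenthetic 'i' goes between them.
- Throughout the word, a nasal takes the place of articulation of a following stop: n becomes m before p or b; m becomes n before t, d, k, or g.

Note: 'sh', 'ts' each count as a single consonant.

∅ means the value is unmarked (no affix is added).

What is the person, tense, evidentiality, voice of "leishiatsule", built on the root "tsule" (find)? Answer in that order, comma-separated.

3rd person, future, hearsay, causative

Segment: le-ish-i-a-tsule.
person: a- → 3rd person.
tense: i/ro- → future.
evidentiality: ish- → hearsay.
voice: le- → causative.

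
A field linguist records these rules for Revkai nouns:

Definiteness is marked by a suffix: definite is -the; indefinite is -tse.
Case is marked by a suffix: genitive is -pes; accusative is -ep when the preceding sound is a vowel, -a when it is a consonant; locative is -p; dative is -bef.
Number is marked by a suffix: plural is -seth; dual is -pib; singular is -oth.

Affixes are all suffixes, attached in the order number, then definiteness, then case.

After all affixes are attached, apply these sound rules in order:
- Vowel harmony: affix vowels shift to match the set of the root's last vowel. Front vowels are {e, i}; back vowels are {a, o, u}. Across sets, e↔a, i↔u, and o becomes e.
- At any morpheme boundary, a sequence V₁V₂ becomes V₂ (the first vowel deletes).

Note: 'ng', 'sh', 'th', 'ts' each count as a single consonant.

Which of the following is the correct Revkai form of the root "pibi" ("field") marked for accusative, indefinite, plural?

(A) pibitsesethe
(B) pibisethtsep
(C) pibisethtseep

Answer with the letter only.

B

Attach number plural -seth → pibiseth.
Attach definiteness indefinite -tse → pibisethtse.
Attach case accusative -ep (after vowel 'e') → pibisethtseep.
Vowel harmony: no change.
Apply vowel deletion: pibisethtseep → pibisethtsep.
So the correct form is pibisethtsep, option (B).
(A) pibitsesethe is wrong: it has the affixes in the wrong order.
(C) pibisethtseep is wrong: it fails to apply the sound rule(s).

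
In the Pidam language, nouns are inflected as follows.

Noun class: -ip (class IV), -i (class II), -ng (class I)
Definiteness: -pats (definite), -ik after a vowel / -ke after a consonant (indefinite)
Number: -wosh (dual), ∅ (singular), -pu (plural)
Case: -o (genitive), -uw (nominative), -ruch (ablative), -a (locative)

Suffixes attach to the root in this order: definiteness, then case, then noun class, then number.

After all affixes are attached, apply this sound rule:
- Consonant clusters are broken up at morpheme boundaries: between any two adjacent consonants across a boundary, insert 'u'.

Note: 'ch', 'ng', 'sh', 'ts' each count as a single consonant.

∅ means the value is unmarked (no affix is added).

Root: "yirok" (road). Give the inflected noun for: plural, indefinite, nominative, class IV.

Attach definiteness indefinite -ke (after consonant 'k') → yirokke.
Attach case nominative -uw → yirokkeuw.
Attach noun class class IV -ip → yirokkeuwip.
Attach number plural -pu → yirokkeuwippu.
Apply epenthesis: yirokkeuwippu → yirokukeuwipupu.

yirokukeuwipupu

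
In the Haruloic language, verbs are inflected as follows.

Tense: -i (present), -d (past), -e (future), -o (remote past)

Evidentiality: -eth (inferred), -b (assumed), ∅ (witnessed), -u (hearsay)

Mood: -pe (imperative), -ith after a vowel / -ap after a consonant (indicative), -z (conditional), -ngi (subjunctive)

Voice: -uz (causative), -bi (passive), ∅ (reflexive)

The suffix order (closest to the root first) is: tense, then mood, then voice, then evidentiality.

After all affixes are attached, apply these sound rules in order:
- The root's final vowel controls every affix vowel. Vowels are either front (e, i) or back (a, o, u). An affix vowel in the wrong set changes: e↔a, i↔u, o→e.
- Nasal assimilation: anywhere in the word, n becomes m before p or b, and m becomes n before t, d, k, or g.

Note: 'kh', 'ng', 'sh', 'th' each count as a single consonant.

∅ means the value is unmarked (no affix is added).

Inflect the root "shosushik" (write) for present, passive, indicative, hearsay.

Attach tense present -i → shosushiki.
Attach mood indicative -ith (after vowel 'i') → shosushikiith.
Attach voice passive -bi → shosushikiithbi.
Attach evidentiality hearsay -u → shosushikiithbiu.
Apply vowel harmony: shosushikiithbiu → shosushikiithbii.
Nasal assimilation: no change.

shosushikiithbii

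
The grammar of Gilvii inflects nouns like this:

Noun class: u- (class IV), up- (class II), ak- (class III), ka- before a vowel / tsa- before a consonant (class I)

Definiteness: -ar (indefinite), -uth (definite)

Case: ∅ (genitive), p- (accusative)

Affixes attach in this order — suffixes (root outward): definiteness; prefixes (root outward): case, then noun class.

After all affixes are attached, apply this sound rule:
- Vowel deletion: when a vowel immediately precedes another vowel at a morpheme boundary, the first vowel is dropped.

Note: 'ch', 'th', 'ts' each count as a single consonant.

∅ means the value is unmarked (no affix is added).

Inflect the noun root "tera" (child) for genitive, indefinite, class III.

case = genitive: zero marking, form stays tera.
Attach noun class class III ak- → aktera.
Attach definiteness indefinite -ar → akteraar.
Apply vowel deletion: akteraar → akterar.

akterar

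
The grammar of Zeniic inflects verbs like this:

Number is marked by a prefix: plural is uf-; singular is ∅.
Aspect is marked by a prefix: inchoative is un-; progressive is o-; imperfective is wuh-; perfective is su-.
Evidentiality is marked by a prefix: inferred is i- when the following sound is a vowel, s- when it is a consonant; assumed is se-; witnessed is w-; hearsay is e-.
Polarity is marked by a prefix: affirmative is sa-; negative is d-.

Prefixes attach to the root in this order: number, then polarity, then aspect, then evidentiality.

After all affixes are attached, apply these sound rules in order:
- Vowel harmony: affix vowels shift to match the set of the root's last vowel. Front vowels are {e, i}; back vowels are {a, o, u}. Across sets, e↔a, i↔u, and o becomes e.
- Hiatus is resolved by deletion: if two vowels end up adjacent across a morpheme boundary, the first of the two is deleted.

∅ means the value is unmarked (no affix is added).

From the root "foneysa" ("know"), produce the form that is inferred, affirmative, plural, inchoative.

Attach number plural uf- → uffoneysa.
Attach polarity affirmative sa- → sauffoneysa.
Attach aspect inchoative un- → unsauffoneysa.
Attach evidentiality inferred i- (before vowel 'u') → iunsauffoneysa.
Apply vowel harmony: iunsauffoneysa → uunsauffoneysa.
Apply vowel deletion: uunsauffoneysa → unsuffoneysa.

unsuffoneysa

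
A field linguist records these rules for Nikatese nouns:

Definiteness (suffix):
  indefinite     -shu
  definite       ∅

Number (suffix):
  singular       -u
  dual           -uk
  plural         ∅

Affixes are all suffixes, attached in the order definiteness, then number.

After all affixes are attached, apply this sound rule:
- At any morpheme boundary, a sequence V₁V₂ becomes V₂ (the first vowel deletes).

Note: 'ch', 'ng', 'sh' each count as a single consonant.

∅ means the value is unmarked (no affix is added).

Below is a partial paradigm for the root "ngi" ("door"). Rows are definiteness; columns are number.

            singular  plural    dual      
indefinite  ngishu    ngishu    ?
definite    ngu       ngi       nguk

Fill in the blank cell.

Attach definiteness indefinite -shu → ngishu.
Attach number dual -uk → ngishuuk.
Apply vowel deletion: ngishuuk → ngishuk.

ngishuk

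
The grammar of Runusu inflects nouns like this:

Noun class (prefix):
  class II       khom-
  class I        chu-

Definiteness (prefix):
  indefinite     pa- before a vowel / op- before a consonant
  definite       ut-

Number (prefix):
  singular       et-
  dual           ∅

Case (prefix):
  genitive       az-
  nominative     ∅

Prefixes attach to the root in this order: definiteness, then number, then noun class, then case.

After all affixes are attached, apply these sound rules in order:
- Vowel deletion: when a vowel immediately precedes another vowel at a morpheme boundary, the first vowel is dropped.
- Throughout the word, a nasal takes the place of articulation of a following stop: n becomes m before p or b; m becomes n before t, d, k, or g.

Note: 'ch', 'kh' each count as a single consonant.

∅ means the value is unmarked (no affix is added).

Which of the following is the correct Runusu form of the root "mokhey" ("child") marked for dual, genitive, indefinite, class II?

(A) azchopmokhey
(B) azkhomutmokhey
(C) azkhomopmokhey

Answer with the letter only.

Attach definiteness indefinite op- (before consonant 'm') → opmokhey.
number = dual: zero marking, form stays opmokhey.
Attach noun class class II khom- → khomopmokhey.
Attach case genitive az- → azkhomopmokhey.
Vowel deletion: no change.
Nasal assimilation: no change.
So the correct form is azkhomopmokhey, option (C).
(B) azkhomutmokhey is wrong: it uses definite instead of indefinite for definiteness.
(A) azchopmokhey is wrong: it uses class I instead of class II for noun class.

C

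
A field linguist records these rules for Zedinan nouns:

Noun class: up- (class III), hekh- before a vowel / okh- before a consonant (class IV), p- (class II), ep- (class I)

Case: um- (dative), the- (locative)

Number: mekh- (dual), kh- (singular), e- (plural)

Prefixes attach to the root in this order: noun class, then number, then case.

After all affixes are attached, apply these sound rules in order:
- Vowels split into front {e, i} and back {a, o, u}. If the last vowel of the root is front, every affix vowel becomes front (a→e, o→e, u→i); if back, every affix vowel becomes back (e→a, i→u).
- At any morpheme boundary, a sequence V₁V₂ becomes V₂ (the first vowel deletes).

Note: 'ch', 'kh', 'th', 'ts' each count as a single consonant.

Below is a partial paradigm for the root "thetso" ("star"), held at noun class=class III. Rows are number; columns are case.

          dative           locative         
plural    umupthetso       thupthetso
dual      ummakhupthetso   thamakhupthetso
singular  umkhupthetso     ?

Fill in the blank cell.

Attach noun class class III up- → upthetso.
Attach number singular kh- → khupthetso.
Attach case locative the- → thekhupthetso.
Apply vowel harmony: thekhupthetso → thakhupthetso.
Vowel deletion: no change.

thakhupthetso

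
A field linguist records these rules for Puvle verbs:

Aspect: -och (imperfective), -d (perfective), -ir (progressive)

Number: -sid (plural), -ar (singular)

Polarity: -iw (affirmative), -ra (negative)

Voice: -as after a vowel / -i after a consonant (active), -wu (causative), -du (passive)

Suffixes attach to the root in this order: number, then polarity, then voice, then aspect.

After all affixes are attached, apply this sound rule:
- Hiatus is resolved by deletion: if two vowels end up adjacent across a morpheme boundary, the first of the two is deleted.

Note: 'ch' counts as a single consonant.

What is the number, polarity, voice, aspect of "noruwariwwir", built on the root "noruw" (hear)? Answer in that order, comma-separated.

Segment: noruw-ar-iw-wu-ir.
number: -ar → singular.
polarity: -iw → affirmative.
voice: -wu → causative.
aspect: -ir → progressive.

singular, affirmative, causative, progressive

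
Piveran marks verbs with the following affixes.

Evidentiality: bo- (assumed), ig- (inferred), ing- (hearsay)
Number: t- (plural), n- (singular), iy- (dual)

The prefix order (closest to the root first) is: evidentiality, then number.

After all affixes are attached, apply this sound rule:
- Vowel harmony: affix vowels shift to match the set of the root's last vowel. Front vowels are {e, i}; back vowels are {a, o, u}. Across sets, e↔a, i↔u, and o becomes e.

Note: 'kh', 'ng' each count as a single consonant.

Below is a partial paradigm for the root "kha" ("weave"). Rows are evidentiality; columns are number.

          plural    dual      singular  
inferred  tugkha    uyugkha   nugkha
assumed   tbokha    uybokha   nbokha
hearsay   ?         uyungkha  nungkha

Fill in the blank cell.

Attach evidentiality hearsay ing- → ingkha.
Attach number plural t- → tingkha.
Apply vowel harmony: tingkha → tungkha.

tungkha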